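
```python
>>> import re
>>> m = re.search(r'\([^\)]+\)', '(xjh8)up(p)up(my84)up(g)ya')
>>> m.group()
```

'(xjh8)'

The match spans [0:6] → '(xjh8)'.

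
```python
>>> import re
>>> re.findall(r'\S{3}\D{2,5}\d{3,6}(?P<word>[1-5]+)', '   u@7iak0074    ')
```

['4']

Pattern: exactly 3 of a non-whitespace character, then 2 to 5 of a non-digit, then 3 to 6 of a digit; then one or more of a character in [1-5] (captured as 'word').
Matches: at [3:13] match 'u@7iak0074', group 1 = '4'.
Because there's exactly one group, `findall` drops the full match and keeps group 1 from the one hit.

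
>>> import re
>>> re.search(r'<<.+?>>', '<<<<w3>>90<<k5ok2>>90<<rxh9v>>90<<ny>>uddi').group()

With the lazy modifier that quantifier settles for the fewest repetitions that let the rest of the pattern succeed (the atoms after it are unaffected and can still be greedy).
`re.search` scans for the first position where the pattern succeeds.
The match spans [0:8] → '<<<<w3>>'.

'<<<<w3>>'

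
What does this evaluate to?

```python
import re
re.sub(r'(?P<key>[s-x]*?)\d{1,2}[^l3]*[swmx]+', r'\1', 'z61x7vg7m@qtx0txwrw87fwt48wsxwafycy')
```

'zafycy'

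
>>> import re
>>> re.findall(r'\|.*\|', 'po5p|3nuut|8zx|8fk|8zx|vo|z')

['|3nuut|8zx|8fk|8zx|vo|']

Matches: at [4:26] → '|3nuut|8zx|8fk|8zx|vo|'.
With no groups in the pattern, `findall` gives back each whole match — 1 here.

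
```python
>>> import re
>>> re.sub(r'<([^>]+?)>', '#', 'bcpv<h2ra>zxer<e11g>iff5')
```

Matches: at [4:10] → '<h2ra>'; at [14:20] → '<e11g>'.
Every occurrence is swapped for '#'.

'bcpv#zxer#iff5'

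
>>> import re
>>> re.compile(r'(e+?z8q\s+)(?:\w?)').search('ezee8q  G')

The pattern matches one or more of a literal 'e' (lazy), then the literal 'z8q', then one or more of whitespace (captured); then optionally a word character (non-capturing group).
`search` walks the string left to right and returns the first match it finds.
Here nothing in the string fits, so the call returns None.

None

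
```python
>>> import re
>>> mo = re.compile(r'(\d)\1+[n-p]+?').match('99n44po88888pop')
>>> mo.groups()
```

('9',)

The match spans [0:3] → '99n'.
Captured: group 1 = '9'.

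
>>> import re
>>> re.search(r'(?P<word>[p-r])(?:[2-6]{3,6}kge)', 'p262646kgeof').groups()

The match spans [0:10] → 'p262646kge'.
Captured: group 1 = 'p'.

('p',)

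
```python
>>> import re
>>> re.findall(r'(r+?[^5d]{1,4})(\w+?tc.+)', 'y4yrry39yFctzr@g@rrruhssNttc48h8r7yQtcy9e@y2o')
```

The pattern matches one or more of a literal 'r' (lazy), then 1 to 4 of any character except [5d] (captured); then one or more of a word character (lazy), then the literal 'tc', then one or more of any character (captured).
Matches: at [13:45] match 'r@g@rrruhssNttc48h8r7yQtcy9e@y2o', groups = ('r@g@r', 'rruhssNttc48h8r7yQtcy9e@y2o').
`findall` packs the 2 group values into a tuple for every match.

[('r@g@r', 'rruhssNttc48h8r7yQtcy9e@y2o')]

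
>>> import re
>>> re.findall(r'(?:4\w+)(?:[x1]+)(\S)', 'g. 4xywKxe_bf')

['e']

The pattern matches the literal '4', then one or more of a word character (non-capturing group); then one or more of one of [x1] (non-capturing group); then a non-whitespace character (captured).
Walking the string: at [3:10] match '4xywKxe', group 1 = 'e'.
`findall` collects group 1 from the one match (1 total).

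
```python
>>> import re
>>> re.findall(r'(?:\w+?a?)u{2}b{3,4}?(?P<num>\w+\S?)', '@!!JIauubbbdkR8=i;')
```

['dkR8=']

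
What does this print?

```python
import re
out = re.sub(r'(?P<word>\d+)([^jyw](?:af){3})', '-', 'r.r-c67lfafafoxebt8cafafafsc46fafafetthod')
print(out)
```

This matches one or more of a digit (captured as 'word'); then any character except [jyw], then the literal 'af' repeated 3 times (captured).
Matches: at [18:26] → '8cafafaf'.
Each match is replaced by '-'.

r.r-c67lfafafoxebt-sc46fafafetthod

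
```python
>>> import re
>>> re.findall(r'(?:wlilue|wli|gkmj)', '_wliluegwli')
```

['wlilue', 'wli']

The regex engine tests alternatives in the order written; an earlier branch that matches wins even if a later one would match more.
Walking the string: at [1:7] → 'wlilue'; at [8:11] → 'wli'.
With no groups in the pattern, `findall` gives back each whole match — 2 here.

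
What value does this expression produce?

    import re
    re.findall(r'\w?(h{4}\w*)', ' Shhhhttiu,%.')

Pattern: optionally a word character; then exactly 4 of the literal 'h', then zero or more of a word character (captured).
Walking the string: at [1:10] match 'Shhhhttiu', group 1 = 'hhhhttiu'.
With a single group, `findall` returns only what that group captured — 1 item.

['hhhhttiu']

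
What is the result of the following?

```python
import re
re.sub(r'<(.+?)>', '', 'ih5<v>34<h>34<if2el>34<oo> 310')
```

'ih5343434 310'

`sub` substitutes '' at each match site.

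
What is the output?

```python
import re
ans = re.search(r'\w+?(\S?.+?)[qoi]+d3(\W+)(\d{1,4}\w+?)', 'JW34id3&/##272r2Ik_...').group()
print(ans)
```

JW34id3&/##272r

Lazy quantifiers expand one character at a time until the remainder of the pattern can match.
The match spans [0:15] → 'JW34id3&/##272r'.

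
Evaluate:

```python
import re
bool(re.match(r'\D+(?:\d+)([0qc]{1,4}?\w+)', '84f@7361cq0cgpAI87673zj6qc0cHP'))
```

Pattern: one or more of a non-digit; then one or more of a digit (non-capturing group); then 1 to 4 of one of [0qc] (lazy), then one or more of a word character (captured).
`re.match` only tries the pattern at the start of the string.
Here position 0 doesn't satisfy it, so the call returns None, and `bool(None)` is False.

False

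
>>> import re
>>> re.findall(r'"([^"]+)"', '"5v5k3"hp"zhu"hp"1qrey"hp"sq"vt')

Scanning left to right: at [0:7] match '"5v5k3"', group 1 = '5v5k3'; at [9:14] match '"zhu"', group 1 = 'zhu'; at [16:23] match '"1qrey"', group 1 = '1qrey'; at [25:29] match '"sq"', group 1 = 'sq'.
One capturing group, so `findall` returns just the captured substring from each match — 4 in all.

['5v5k3', 'zhu', '1qrey', 'sq']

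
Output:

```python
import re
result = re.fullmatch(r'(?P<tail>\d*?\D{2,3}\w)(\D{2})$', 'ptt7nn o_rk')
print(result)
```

The pattern matches zero or more of a digit (lazy), then 2 to 3 of a non-digit, then a word character (captured as 'tail'); then exactly 2 of a non-digit (captured); then anchored at the end.
`re.fullmatch` is like wrapping the pattern in `^…$` (in single-line mode).
Here there's no way to consume every character, so the call returns None.

None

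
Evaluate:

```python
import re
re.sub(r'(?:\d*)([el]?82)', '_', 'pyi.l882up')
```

'pyi.l_up'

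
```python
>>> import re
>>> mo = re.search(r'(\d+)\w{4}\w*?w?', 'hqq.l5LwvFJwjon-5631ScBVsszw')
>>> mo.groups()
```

('5',)

This matches one or more of a digit (captured); then exactly 4 of a word character, then zero or more of a word character (lazy), then optionally the literal 'w'.
`re.search` scans for the first position where the pattern succeeds.
The match spans [5:10] → '5LwvF'.
Captured: group 1 = '5'.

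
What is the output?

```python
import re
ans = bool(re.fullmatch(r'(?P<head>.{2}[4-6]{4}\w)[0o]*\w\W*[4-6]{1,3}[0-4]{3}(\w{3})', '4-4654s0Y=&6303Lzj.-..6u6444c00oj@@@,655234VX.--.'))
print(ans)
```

The pattern matches exactly 2 of any character, then exactly 4 of a character in [4-6], then a word character (captured as 'head'); then zero or more of one of [0o], then a word character; then zero or more of a non-word character, then 1 to 3 of a character in [4-6], then exactly 3 of a character in [0-4]; then exactly 3 of a word character (captured).
`fullmatch` succeeds only if the pattern covers the string from start to end.
Here there's no way to consume every character, so the call returns None, and `bool(None)` is False.

False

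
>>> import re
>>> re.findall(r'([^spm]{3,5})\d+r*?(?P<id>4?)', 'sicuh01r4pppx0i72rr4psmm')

[('icuh0', ''), ('x0i7', '')]

The pattern matches 3 to 5 of any character except [spm] (captured); then one or more of a digit, then zero or more of the literal 'r' (lazy); then optionally a literal '4' (captured as 'id').
Lazy quantifiers expand one character at a time until the remainder of the pattern can match.
Matches: at [1:7] match 'icuh01', groups = ('icuh0', ''); at [12:17] match 'x0i72', groups = ('x0i7', '').
Multiple groups make `findall` return tuples — one 2-tuple for each match.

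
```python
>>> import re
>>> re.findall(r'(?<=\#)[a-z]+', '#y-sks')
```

['y']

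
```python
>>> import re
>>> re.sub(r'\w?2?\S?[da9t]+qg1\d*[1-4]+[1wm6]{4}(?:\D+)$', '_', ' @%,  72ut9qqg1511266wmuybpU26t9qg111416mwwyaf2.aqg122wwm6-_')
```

`sub` substitutes '_' at each match site.

' @%,  72ut9qqg1511266wmuybpU26t9qg111416mwwya_'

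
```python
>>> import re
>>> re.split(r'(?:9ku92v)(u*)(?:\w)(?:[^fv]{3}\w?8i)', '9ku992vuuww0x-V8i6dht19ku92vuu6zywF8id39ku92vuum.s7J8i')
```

['9ku992vuuww0x-V8i6dht1', 'uu', 'd3', 'uu', '']

This matches the literal '9ku', then the literal '92v' (non-capturing group); then zero or more of a literal 'u' (captured); then a word character (non-capturing group); then exactly 3 of any character except [fv], then optionally a word character, then the literal '8i' (non-capturing group).
Matches to split on: at [22:37] → '9ku92vuu6zywF8i'; at [39:54] → '9ku92vuum.s7J8i'.
The group in the pattern means `split` returns the separators' captures alongside the pieces.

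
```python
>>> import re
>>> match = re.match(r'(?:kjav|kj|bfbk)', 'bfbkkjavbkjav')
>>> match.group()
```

'bfbk'

With `match`, the pattern is implicitly anchored at the beginning.
The match spans [0:4] → 'bfbk'.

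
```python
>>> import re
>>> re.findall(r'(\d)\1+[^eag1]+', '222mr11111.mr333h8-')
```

['2', '1']

After group 1 captures some text, `\1` only succeeds where that same text appears again.
Because there's exactly one group, `findall` drops the full match and keeps group 1 from each hit.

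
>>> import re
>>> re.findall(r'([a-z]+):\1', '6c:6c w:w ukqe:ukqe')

['w', 'ukqe']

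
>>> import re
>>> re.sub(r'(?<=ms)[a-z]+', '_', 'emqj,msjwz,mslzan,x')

The lookaround is zero-width — it requires the adjacent text to match without consuming it, so the asserted text isn't part of the match.
Matches: at [7:10] → 'jwz'; at [13:17] → 'lzan'.
Every occurrence is swapped for '_'.

'emqj,ms_,ms_,x'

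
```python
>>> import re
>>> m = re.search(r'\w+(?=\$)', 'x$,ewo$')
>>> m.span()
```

(0, 1)

Because the assertion is zero-width, the text it checks is not consumed and won't appear in the result.
The match spans [0:1] → 'x'.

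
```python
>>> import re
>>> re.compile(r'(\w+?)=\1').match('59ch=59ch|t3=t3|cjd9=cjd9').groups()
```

The match spans [0:9] → '59ch=59ch'.
Captured: group 1 = '59ch'.

('59ch',)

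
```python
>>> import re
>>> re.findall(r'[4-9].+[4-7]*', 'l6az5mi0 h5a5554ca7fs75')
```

The pattern matches a character in [4-9], then one or more of any character; then zero or more of a character in [4-7].
Matches: at [1:23] → '6az5mi0 h5a5554ca7fs75'.
No capturing groups, so `findall` returns the 1 full match string.

['6az5mi0 h5a5554ca7fs75']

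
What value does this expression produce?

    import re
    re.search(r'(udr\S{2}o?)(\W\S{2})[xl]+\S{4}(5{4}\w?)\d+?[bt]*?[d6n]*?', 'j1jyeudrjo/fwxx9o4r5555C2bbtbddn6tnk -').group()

'udrjo/fwxx9o4r5555C2'

The pattern matches the literal 'udr', then exactly 2 of a non-whitespace character, then optionally the literal 'o' (captured); then a non-word character, then exactly 2 of a non-whitespace character (captured); then one or more of one of [xl], then exactly 4 of a non-whitespace character; then exactly 4 of the literal '5', then optionally a word character (captured); then one or more of a digit (lazy), then zero or more of one of [bt] (lazy), then zero or more of one of [d6n] (lazy).
The `?` after the quantifier makes it lazy — it takes as little as possible before letting the rest of the pattern try.
Unlike `match`, `search` isn't anchored — it looks for the pattern anywhere in the string.
The match spans [5:25] → 'udrjo/fwxx9o4r5555C2'.
Captured: group 1 = 'udrjo', group 2 = '/fw', group 3 = '5555C'.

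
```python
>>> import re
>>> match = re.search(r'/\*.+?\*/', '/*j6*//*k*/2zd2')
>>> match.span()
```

(0, 6)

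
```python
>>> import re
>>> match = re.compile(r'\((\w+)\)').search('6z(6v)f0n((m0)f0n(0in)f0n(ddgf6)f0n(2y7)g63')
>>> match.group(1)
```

'6v'

The match spans [2:6] → '(6v)'.
Captured: group 1 = '6v'.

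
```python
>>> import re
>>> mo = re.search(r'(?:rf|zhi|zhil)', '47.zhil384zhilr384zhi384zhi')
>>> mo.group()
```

'zhi'

Alternation isn't longest-match — the leftmost alternative that fits at this position is chosen.
`re.search` tries every starting position until one works.
The match spans [3:6] → 'zhi'.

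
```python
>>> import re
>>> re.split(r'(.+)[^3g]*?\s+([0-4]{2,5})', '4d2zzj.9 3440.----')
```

['', '4d2zzj.9', '3440', '.----']

This matches one or more of any character (captured); then zero or more of any character except [3g] (lazy), then one or more of whitespace; then 2 to 5 of a character in [0-4] (captured).
The group in the pattern means `split` returns the separators' captures alongside the pieces.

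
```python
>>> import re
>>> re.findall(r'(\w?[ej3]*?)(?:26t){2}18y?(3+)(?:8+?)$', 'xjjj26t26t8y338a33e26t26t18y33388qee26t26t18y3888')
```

With 2 capturing groups, `findall` returns a 2-tuple per match.

[('qee', '3')]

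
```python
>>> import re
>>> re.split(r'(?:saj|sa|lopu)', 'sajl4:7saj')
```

Alternation tries branches left to right and keeps the first one that lets the overall match succeed at that position.
Matches to split on: at [0:3] → 'saj'; at [7:10] → 'saj'.
The string is cut at each match, leaving 3 pieces.

['', 'l4:7', '']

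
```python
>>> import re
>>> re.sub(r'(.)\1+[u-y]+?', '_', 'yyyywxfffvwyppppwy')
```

`\1` is not a pattern — it's the concrete string captured by group 1, re-applied verbatim.
Matches: at [0:5] → 'yyyyw'; at [6:10] → 'fffv'; at [12:17] → 'ppppw'.
Each match is replaced by '_'.

'_x_wy_y'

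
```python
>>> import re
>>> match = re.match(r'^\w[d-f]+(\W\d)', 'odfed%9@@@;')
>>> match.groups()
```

('%9',)

The match spans [0:7] → 'odfed%9'.
Captured: group 1 = '%9'.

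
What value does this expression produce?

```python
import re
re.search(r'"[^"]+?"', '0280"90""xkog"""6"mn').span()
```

The match spans [4:8] → '"90"'.

(4, 8)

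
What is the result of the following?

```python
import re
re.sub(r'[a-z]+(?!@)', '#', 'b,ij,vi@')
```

Because the assertion is negative and zero-width, positions next to the forbidden text are skipped.
`sub` substitutes '#' at each match site.

'#,#,#i@'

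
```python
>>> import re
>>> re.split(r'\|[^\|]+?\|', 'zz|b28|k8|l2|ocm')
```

`split` removes every match and returns the 3 fragments in between.

['zz', 'k8', 'ocm']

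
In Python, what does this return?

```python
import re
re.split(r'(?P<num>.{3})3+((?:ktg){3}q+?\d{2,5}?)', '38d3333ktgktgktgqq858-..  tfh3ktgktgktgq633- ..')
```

With the lazy modifier that quantifier settles for the fewest repetitions that let the rest of the pattern succeed (the atoms after it are unaffected and can still be greedy).
The group in the pattern means `split` returns the separators' captures alongside the pieces.

['', '38d', 'ktgktgktgqq85', '8-..  ', 'tfh', 'ktgktgktgq63', '3- ..']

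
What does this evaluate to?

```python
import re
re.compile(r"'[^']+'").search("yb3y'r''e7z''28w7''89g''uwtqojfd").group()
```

"'r'"

`re.search` tries every starting position until one works.
The match spans [4:7] → "'r'".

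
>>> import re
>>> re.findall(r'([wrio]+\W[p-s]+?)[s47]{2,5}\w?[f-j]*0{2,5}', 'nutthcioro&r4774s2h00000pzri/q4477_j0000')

This matches one or more of one of [wrio], then a non-word character, then one or more of a character in [p-s] (lazy) (captured); then 2 to 5 of one of [s47]; then optionally a word character, then zero or more of a character in [f-j], then 2 to 5 of the literal '0'.
Because there's exactly one group, `findall` drops the full match and keeps group 1 from each hit.

['ioro&r', 'ri/q']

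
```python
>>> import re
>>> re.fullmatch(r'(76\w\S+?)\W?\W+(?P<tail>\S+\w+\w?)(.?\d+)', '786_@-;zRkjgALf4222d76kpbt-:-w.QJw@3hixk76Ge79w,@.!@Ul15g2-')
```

Pattern: the literal '76', then a word character, then one or more of a non-whitespace character (lazy) (captured); then optionally a non-word character, then one or more of a non-word character; then one or more of a non-whitespace character, then one or more of a word character, then optionally a word character (captured as 'tail'); then optionally any character, then one or more of a digit (captured).
`re.fullmatch` requires the pattern to consume the entire string.
Here the string isn't matched end-to-end, so the call returns None.

None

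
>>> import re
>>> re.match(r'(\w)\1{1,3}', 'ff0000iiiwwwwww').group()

'ff'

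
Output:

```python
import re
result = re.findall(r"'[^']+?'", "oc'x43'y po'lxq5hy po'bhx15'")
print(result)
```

["'x43'", "'lxq5hy po'"]

With no groups in the pattern, `findall` gives back each whole match — 2 here.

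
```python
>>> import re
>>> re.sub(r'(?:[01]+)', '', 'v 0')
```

The pattern matches one or more of one of [01] (non-capturing group).
`sub` substitutes '' at each match site.

'v '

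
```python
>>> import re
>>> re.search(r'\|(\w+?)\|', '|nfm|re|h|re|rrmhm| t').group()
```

'|nfm|'

The match spans [0:5] → '|nfm|'.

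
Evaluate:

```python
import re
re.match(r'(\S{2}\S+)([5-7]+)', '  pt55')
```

The pattern matches exactly 2 of a non-whitespace character, then one or more of a non-whitespace character (captured); then one or more of a character in [5-7] (captured).
`match` is anchored at position 0; if the pattern doesn't fit there, it returns None.
Here position 0 doesn't satisfy it, so the call returns None.

None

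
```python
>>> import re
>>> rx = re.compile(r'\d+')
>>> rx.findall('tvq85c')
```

Pattern: one or more of a digit.
Since nothing is captured, `findall` lists the 1 matched substring directly.

['85']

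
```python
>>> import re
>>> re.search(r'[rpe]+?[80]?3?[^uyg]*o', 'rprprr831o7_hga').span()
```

(0, 10)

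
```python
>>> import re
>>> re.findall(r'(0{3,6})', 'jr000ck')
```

['000']

This matches 3 to 6 of a literal '0' (captured).
Walking the string: at [2:5] match '000', group 1 = '000'.
One capturing group, so `findall` returns just the captured substring from the one match — 1 in all.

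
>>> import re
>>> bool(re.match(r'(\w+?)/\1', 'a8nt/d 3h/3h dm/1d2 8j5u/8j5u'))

A backreference is literal: `\1` must see the identical characters the first group matched.
`re.match` only tries the pattern at the start of the string.
Here the string doesn't start with a match, so the call returns None, and `bool(None)` is False.

False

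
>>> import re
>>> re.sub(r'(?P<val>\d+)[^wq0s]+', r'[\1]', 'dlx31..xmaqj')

This matches one or more of a digit (captured as 'val'); then one or more of any character except [wq0s].
Matches: at [3:10] → '31..xma'.
`\1` in the replacement pulls in group 1's text for each match.

'dlx[31]qj'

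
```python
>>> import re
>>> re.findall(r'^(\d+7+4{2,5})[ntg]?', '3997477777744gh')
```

Pattern: anchored at the start of the string; then one or more of a digit, then one or more of a literal '7', then 2 to 5 of a literal '4' (captured); then optionally one of [ntg].
Walking the string: at [0:14] match '3997477777744g', group 1 = '3997477777744'.
With a single group, `findall` returns only what that group captured — 1 item.

['3997477777744']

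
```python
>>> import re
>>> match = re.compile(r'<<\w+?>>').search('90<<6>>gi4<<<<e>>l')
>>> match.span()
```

The match spans [2:7] → '<<6>>'.

(2, 7)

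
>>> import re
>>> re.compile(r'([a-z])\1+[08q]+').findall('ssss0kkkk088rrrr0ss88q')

['s', 'k', 'r', 's']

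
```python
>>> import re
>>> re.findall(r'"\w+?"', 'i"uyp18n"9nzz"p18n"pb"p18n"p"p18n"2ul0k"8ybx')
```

Since nothing is captured, `findall` lists the 4 matched substrings directly.

['"uyp18n"', '"p18n"', '"p18n"', '"p18n"']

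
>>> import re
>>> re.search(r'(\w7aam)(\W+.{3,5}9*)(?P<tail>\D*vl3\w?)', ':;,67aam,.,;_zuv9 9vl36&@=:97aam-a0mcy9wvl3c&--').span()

(27, 44)

Pattern: a word character, then the literal '7a', then the literal 'am' (captured); then one or more of a non-word character, then 3 to 5 of any character, then zero or more of the literal '9' (captured); then zero or more of a non-digit, then the literal 'vl3', then optionally a word character (captured as 'tail').
`search` walks the string left to right and returns the first match it finds.
The match spans [27:44] → '97aam-a0mcy9wvl3c'.
Captured: group 1 = '97aam', group 2 = '-a0mcy9', group 3 = 'wvl3c'.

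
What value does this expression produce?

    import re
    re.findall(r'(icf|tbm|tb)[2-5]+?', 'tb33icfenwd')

Walking the string: at [0:3] match 'tb3', group 1 = 'tb'.
With a single group, `findall` returns only what that group captured — 1 item.

['tb']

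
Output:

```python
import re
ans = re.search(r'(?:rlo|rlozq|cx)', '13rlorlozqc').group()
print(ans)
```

`re.search` scans for the first position where the pattern succeeds.
The match spans [2:5] → 'rlo'.

rlo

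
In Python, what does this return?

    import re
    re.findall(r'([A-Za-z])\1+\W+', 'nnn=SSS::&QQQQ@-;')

['n', 'S', 'Q']

A backreference is literal: `\1` must see the identical characters the first group matched.
One capturing group, so `findall` returns just the captured substring from each match — 3 in all.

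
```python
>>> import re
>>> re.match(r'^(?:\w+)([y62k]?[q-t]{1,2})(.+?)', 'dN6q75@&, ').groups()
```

Pattern: anchored at the start of the string; then one or more of a word character (non-capturing group); then optionally one of [y62k], then 1 to 2 of a character in [q-t] (captured); then one or more of any character (lazy) (captured).
A non-greedy quantifier consumes as few characters as it can — just enough that the remainder of the pattern still matches from where it stops; whatever follows it matches normally.
With `match`, the pattern is implicitly anchored at the beginning.
The match spans [0:5] → 'dN6q7'.
Captured: group 1 = 'q', group 2 = '7'.

('q', '7')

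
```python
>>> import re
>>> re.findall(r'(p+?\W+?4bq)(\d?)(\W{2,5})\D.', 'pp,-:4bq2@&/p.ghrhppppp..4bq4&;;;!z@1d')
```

[('pp,-:4bq', '2', '@&/'), ('ppppp..4bq', '4', '&;;;!')]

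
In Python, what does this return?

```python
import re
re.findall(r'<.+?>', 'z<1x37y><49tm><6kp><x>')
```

['<1x37y>', '<49tm>', '<6kp>', '<x>']

A non-greedy quantifier consumes as few characters as it can — just enough that the remainder of the pattern still matches from where it stops; whatever follows it matches normally.
`findall` yields the raw match text (4 of them) because the pattern has no groups.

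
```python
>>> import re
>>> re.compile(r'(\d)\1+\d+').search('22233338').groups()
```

A backreference is literal: `\1` must see the identical characters the first group matched.
`re.search` scans for the first position where the pattern succeeds.
The match spans [0:8] → '22233338'.
Captured: group 1 = '2'.

('2',)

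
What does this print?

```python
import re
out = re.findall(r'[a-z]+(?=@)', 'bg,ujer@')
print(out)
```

Because the assertion is zero-width, the text it checks is not consumed and won't appear in the result.
Matches: at [3:7] → 'ujer'.
`findall` yields the raw match text (1 of them) because the pattern has no groups.

['ujer']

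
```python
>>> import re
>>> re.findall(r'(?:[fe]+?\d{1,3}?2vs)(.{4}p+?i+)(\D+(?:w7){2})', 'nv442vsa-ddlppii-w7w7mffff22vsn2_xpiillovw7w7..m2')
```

[('n2_xpii', 'llovw7w7')]

This matches one or more of one of [fe] (lazy), then 1 to 3 of a digit (lazy), then the literal '2vs' (non-capturing group); then exactly 4 of any character, then one or more of a literal 'p' (lazy), then one or more of a literal 'i' (captured); then one or more of a non-digit, then the literal 'w7' repeated 2 times (captured).
Matches: at [22:45] match 'ffff22vsn2_xpiillovw7w7', groups = ('n2_xpii', 'llovw7w7').
Multiple groups make `findall` return tuples — one 2-tuple for the one match.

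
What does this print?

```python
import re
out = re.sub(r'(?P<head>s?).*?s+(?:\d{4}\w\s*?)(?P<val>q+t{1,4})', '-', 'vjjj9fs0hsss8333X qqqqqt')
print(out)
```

-

Pattern: optionally a literal 's' (captured as 'head'); then zero or more of any character (lazy), then one or more of the literal 's'; then exactly 4 of a digit, then a word character, then zero or more of whitespace (lazy) (non-capturing group); then one or more of the literal 'q', then 1 to 4 of the literal 't' (captured as 'val').
Matches: at [0:24] → 'vjjj9fs0hsss8333X qqqqqt'.
Each match is replaced by '-'.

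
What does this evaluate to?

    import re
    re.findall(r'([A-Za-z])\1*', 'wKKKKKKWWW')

`\1` is not a pattern — it's the concrete string captured by group 1, re-applied verbatim.
Matches: at [0:1] match 'w', group 1 = 'w'; at [1:7] match 'KKKKKK', group 1 = 'K'; at [7:10] match 'WWW', group 1 = 'W'.
One capturing group, so `findall` returns just the captured substring from each match — 3 in all.

['w', 'K', 'W']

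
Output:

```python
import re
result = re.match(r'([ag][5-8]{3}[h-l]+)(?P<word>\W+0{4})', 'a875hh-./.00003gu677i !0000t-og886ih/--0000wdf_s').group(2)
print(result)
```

The match spans [0:14] → 'a875hh-./.0000'.
Captured: group 1 = 'a875hh', group 2 = '-./.0000'.

-./.0000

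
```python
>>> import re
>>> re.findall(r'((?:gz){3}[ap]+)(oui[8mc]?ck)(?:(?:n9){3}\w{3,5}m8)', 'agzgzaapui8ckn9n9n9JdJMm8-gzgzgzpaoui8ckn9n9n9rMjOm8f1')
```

[('gzgzgzpa', 'oui8ck')]

Multiple groups make `findall` return tuples — one 2-tuple for the one match.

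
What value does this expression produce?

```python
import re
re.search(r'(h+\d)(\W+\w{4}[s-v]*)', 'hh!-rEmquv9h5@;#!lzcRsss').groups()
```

('h5', '@;#!lzcRsss')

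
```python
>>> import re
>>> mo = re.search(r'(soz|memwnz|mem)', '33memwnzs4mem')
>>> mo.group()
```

'memwnz'

Alternation isn't longest-match — the leftmost alternative that fits at this position is chosen.
Unlike `match`, `search` isn't anchored — it looks for the pattern anywhere in the string.
The match spans [2:8] → 'memwnz'.
Captured: group 1 = 'memwnz'.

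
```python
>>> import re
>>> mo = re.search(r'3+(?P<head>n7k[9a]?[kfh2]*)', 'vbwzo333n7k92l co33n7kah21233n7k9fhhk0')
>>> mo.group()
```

The pattern matches one or more of a literal '3'; then the literal 'n7k', then optionally one of [9a], then zero or more of one of [kfh2] (captured as 'head').
The match spans [5:13] → '333n7k92'.

'333n7k92'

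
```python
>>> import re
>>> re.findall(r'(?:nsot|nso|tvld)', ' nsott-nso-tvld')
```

['nsot', 'nso', 'tvld']

Branches in `(...|...)` are attempted left-to-right; the first branch that allows the whole pattern to succeed is taken.
Walking the string: at [1:5] → 'nsot'; at [7:10] → 'nso'; at [11:15] → 'tvld'.
No capturing groups, so `findall` returns the 3 full match strings.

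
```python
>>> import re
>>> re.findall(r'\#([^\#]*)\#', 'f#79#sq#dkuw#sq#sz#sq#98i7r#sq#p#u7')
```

['79', 'dkuw', 'sz', '98i7r', 'p']

Matches: at [1:5] match '#79#', group 1 = '79'; at [7:13] match '#dkuw#', group 1 = 'dkuw'; at [15:19] match '#sz#', group 1 = 'sz'; at [21:28] match '#98i7r#', group 1 = '98i7r'; at [30:33] match '#p#', group 1 = 'p'.
One capturing group, so `findall` returns just the captured substring from each match — 5 in all.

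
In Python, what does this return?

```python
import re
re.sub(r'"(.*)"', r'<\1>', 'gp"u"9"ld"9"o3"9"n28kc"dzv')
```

Each match is replaced using the text its own group 1 captured.

'gp<u"9"ld"9"o3"9"n28kc>dzv'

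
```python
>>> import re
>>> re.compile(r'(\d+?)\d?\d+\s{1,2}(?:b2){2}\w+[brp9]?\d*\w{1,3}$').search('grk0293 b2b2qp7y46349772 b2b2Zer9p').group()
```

Pattern: one or more of a digit (lazy) (captured); then optionally a digit, then one or more of a digit; then 1 to 2 of whitespace, then the literal 'b2' repeated 2 times, then one or more of a word character; then optionally one of [brp9], then zero or more of a digit, then 1 to 3 of a word character; then anchored at the end.
Unlike `match`, `search` isn't anchored — it looks for the pattern anywhere in the string.
The match spans [16:34] → '46349772 b2b2Zer9p'.
Captured: group 1 = '4'.

'46349772 b2b2Zer9p'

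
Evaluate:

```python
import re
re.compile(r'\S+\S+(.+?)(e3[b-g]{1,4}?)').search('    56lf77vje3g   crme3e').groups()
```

('   crm', 'e3e')

The match spans [4:24] → '56lf77vje3g   crme3e'.
Captured: group 1 = '   crm', group 2 = 'e3e'.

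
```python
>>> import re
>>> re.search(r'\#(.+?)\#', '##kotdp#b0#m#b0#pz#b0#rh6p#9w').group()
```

A `+?`/`*?`/`{m,n}?` starts at its minimum and grows only as far as needed for what follows to match.
`re.search` tries every starting position until one works.
The match spans [0:8] → '##kotdp#'.
Captured: group 1 = '#kotdp'.

'##kotdp#'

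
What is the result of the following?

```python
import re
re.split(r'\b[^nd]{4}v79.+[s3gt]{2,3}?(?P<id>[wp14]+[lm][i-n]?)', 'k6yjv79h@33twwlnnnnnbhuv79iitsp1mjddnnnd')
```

['', 'p1mj', 'ddnnnd']

The pattern matches a word boundary (`\b`, zero-width); then exactly 4 of any character except [nd], then the literal 'v79'; then one or more of any character, then 2 to 3 of one of [s3gt] (lazy); then one or more of one of [wp14], then one of [lm], then optionally a character in [i-n] (captured as 'id').
Matches to split on: at [0:34] → 'k6yjv79h@33twwlnnnnnbhuv79iitsp1mj'.
With a capturing group present, the delimiter's captured portion is kept in the result list.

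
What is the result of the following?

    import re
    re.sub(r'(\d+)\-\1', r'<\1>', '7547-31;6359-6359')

'7547-31;<6359>'

After group 1 captures some text, `\1` only succeeds where that same text appears again.
`\1` in the replacement pulls in group 1's text for each match.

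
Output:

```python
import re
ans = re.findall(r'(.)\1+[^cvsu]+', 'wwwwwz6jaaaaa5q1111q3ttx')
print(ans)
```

`\1` has to match the exact text group 1 already captured.
Walking the string: at [0:24] match 'wwwwwz6jaaaaa5q1111q3ttx', group 1 = 'w'.
With a single group, `findall` returns only what that group captured — 1 item.

['w']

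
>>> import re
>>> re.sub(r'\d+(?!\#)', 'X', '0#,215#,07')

'0#,X5#,X'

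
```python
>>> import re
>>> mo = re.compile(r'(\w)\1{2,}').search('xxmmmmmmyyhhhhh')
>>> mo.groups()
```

('m',)

`\1` has to match the exact text group 1 already captured.
`re.search` tries every starting position until one works.
The match spans [2:8] → 'mmmmmm'.
Captured: group 1 = 'm'.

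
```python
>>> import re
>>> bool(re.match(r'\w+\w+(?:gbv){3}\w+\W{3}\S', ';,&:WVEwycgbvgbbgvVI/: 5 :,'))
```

False

`match` is anchored at position 0; if the pattern doesn't fit there, it returns None.
Here the string doesn't start with a match, so the call returns None, and `bool(None)` is False.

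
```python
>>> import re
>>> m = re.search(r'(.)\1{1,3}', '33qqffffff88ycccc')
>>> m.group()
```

The backreference `\1` re-matches whatever the first group consumed, character for character.
The match spans [0:2] → '33'.

'33'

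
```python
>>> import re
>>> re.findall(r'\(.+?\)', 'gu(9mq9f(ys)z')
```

['(9mq9f(ys)']

Scanning left to right: at [2:12] → '(9mq9f(ys)'.
`findall` yields the raw match text (1 of them) because the pattern has no groups.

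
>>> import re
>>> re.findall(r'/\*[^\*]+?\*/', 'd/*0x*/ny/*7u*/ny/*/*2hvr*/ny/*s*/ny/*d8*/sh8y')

['/*0x*/', '/*7u*/', '/*2hvr*/', '/*s*/', '/*d8*/']

Since nothing is captured, `findall` lists the 5 matched substrings directly.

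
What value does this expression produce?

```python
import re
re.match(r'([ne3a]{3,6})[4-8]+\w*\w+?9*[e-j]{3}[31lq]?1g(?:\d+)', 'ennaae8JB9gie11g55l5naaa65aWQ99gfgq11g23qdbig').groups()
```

('ennaae',)

The match spans [0:18] → 'ennaae8JB9gie11g55'.
Captured: group 1 = 'ennaae'.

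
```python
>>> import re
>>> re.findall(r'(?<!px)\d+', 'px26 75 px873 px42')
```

['6', '75', '73', '2']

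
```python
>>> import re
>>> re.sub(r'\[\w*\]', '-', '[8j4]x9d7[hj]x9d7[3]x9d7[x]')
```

Matches: at [0:5] → '[8j4]'; at [9:13] → '[hj]'; at [17:20] → '[3]'; at [24:27] → '[x]'.
Each match is replaced by '-'.

'-x9d7-x9d7-x9d7-'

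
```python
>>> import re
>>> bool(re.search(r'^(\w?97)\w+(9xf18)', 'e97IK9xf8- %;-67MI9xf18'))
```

The pattern matches anchored at the start of the string; then optionally a word character, then the literal '97' (captured); then one or more of a word character; then the literal '9x', then the literal 'f18' (captured).
`search` walks the string left to right and returns the first match it finds.
Here no position works, so the call returns None, and `bool(None)` is False.

False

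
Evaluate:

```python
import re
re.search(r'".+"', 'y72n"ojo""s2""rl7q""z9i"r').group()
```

'"ojo""s2""rl7q""z9i"'

The match spans [4:24] → '"ojo""s2""rl7q""z9i"'.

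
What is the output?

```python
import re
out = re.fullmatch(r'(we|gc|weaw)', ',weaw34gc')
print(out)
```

None

For `fullmatch`, every character of the input must be accounted for by the pattern.
Here the pattern can't cover the whole string, so the call returns None.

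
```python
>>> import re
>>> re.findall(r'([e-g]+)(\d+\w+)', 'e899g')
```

Pattern: one or more of a character in [e-g] (captured); then one or more of a digit, then one or more of a word character (captured).
Scanning left to right: at [0:5] match 'e899g', groups = ('e', '899g').
`findall` packs the 2 group values into a tuple for every match.

[('e', '899g')]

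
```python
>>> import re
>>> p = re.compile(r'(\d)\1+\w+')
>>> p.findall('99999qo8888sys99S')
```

`\1` is not a pattern — it's the concrete string captured by group 1, re-applied verbatim.
With a single group, `findall` returns only what that group captured — 1 item.

['9']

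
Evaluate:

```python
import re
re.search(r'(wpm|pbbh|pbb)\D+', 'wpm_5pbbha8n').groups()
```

('wpm',)

The match spans [0:4] → 'wpm_'.
Captured: group 1 = 'wpm'.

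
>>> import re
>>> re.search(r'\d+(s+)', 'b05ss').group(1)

'ss'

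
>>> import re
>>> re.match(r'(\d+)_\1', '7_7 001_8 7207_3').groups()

('7',)

The match spans [0:3] → '7_7'.
Captured: group 1 = '7'.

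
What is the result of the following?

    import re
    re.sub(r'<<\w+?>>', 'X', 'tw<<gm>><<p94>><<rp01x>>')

'twXXX'

Matches: at [2:8] → '<<gm>>'; at [8:15] → '<<p94>>'; at [15:24] → '<<rp01x>>'.
Every occurrence is swapped for 'X'.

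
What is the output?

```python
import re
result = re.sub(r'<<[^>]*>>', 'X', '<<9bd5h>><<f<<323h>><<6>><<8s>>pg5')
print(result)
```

XXXXpg5

Matches: at [0:9] → '<<9bd5h>>'; at [9:20] → '<<f<<323h>>'; at [20:25] → '<<6>>'; at [25:31] → '<<8s>>'.
Every occurrence is swapped for 'X'.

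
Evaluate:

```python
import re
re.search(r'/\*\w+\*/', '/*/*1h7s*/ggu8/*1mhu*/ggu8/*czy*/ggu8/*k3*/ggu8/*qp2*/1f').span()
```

(2, 10)

Unlike `match`, `search` isn't anchored — it looks for the pattern anywhere in the string.
The match spans [2:10] → '/*1h7s*/'.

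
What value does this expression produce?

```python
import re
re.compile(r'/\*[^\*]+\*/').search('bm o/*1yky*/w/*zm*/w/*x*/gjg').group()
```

`search` walks the string left to right and returns the first match it finds.
The match spans [4:12] → '/*1yky*/'.

'/*1yky*/'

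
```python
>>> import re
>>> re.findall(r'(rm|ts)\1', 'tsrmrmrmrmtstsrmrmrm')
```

A backreference is literal: `\1` must see the identical characters the first group matched.
Matches: at [2:6] match 'rmrm', group 1 = 'rm'; at [6:10] match 'rmrm', group 1 = 'rm'; at [10:14] match 'tsts', group 1 = 'ts'; at [14:18] match 'rmrm', group 1 = 'rm'.
One capturing group, so `findall` returns just the captured substring from each match — 4 in all.

['rm', 'rm', 'ts', 'rm']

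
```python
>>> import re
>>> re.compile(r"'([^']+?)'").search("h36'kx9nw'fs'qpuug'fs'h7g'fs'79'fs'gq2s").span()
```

(3, 10)

`re.search` tries every starting position until one works.
The match spans [3:10] → "'kx9nw'".
Captured: group 1 = 'kx9nw'.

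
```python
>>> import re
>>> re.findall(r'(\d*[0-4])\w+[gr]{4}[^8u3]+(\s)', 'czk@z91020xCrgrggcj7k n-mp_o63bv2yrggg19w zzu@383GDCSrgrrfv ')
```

[('91020', ' '), ('63', ' '), ('383', ' ')]

This matches zero or more of a digit, then a character in [0-4] (captured); then one or more of a word character, then exactly 4 of one of [gr], then one or more of any character except [8u3]; then whitespace (captured).
`findall` packs the 2 group values into a tuple for every match.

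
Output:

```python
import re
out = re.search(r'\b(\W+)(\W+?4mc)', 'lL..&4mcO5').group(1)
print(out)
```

..

Pattern: a word boundary (`\b`, zero-width); then one or more of a non-word character (captured); then one or more of a non-word character (lazy), then the literal '4mc' (captured).
`re.search` scans for the first position where the pattern succeeds.
The match spans [2:8] → '..&4mc'.
Captured: group 1 = '..', group 2 = '&4mc'.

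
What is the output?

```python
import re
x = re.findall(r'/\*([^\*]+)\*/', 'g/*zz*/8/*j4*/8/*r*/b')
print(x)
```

['zz', 'j4', 'r']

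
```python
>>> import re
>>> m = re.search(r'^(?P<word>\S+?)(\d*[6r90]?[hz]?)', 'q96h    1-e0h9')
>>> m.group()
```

Pattern: anchored at the start of the string; then one or more of a non-whitespace character (lazy) (captured as 'word'); then zero or more of a digit, then optionally one of [6r90], then optionally one of [hz] (captured).
`re.search` tries every starting position until one works.
The match spans [0:4] → 'q96h'.
Captured: group 1 = 'q', group 2 = '96h'.

'q96h'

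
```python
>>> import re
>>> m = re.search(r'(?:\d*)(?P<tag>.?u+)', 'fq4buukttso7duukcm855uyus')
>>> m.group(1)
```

The match spans [2:6] → '4buu'.
Captured: group 1 = 'buu'.

'buu'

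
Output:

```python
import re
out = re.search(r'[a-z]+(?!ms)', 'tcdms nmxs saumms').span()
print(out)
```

A negative assertion filters positions out without eating any characters.
`re.search` tries every starting position until one works.
The match spans [0:5] → 'tcdms'.

(0, 5)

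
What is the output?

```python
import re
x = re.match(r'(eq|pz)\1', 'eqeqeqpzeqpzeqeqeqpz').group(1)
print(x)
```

eq

The match spans [0:4] → 'eqeq'.
Captured: group 1 = 'eq'.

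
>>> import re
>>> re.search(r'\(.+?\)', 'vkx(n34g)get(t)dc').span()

(3, 9)

A non-greedy quantifier consumes as few characters as it can — just enough that the remainder of the pattern still matches from where it stops; whatever follows it matches normally.
`search` walks the string left to right and returns the first match it finds.
The match spans [3:9] → '(n34g)'.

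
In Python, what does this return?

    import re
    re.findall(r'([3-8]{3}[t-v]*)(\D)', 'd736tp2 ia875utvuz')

[('736t', 'p'), ('875utvu', 'z')]

The pattern matches exactly 3 of a character in [3-8], then zero or more of a character in [t-v] (captured); then a non-digit (captured).
Matches: at [1:6] match '736tp', groups = ('736t', 'p'); at [10:18] match '875utvuz', groups = ('875utvu', 'z').
With 2 capturing groups, `findall` returns a 2-tuple per match.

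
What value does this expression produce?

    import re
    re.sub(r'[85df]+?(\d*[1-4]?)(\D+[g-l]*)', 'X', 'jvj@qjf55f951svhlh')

'jvj@qjX9X'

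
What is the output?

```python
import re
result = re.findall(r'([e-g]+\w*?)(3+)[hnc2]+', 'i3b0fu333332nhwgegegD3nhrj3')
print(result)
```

[('fu', '33333'), ('gegegD', '3')]

The pattern matches one or more of a character in [e-g], then zero or more of a word character (lazy) (captured); then one or more of a literal '3' (captured); then one or more of one of [hnc2].
Because the quantifier is non-greedy, it stops expanding at the earliest point where the rest of the pattern can succeed.
Walking the string: at [4:14] match 'fu333332nh', groups = ('fu', '33333'); at [15:24] match 'gegegD3nh', groups = ('gegegD', '3').
2 groups means each result is a tuple of 2 captured strings — 2 here.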